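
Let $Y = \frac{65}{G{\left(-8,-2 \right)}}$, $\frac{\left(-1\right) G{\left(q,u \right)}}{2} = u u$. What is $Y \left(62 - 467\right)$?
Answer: $\frac{26325}{8} \approx 3290.6$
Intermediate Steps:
$G{\left(q,u \right)} = - 2 u^{2}$ ($G{\left(q,u \right)} = - 2 u u = - 2 u^{2}$)
$Y = - \frac{65}{8}$ ($Y = \frac{65}{\left(-2\right) \left(-2\right)^{2}} = \frac{65}{\left(-2\right) 4} = \frac{65}{-8} = 65 \left(- \frac{1}{8}\right) = - \frac{65}{8} \approx -8.125$)
$Y \left(62 - 467\right) = - \frac{65 \left(62 - 467\right)}{8} = \left(- \frac{65}{8}\right) \left(-405\right) = \frac{26325}{8}$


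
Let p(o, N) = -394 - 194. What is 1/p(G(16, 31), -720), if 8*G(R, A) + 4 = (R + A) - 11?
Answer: -1/588 ≈ -0.0017007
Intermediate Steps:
G(R, A) = -15/8 + A/8 + R/8 (G(R, A) = -½ + ((R + A) - 11)/8 = -½ + ((A + R) - 11)/8 = -½ + (-11 + A + R)/8 = -½ + (-11/8 + A/8 + R/8) = -15/8 + A/8 + R/8)
p(o, N) = -588
1/p(G(16, 31), -720) = 1/(-588) = -1/588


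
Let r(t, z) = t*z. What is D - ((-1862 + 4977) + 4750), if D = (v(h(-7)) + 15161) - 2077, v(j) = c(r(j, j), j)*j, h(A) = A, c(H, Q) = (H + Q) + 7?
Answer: 4876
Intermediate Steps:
c(H, Q) = 7 + H + Q
v(j) = j*(7 + j + j²) (v(j) = (7 + j*j + j)*j = (7 + j² + j)*j = (7 + j + j²)*j = j*(7 + j + j²))
D = 12741 (D = (-7*(7 - 7 + (-7)²) + 15161) - 2077 = (-7*(7 - 7 + 49) + 15161) - 2077 = (-7*49 + 15161) - 2077 = (-343 + 15161) - 2077 = 14818 - 2077 = 12741)
D - ((-1862 + 4977) + 4750) = 12741 - ((-1862 + 4977) + 4750) = 12741 - (3115 + 4750) = 12741 - 1*7865 = 12741 - 7865 = 4876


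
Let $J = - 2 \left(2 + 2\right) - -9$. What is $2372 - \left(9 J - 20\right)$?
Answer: $2383$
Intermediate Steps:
$J = 1$ ($J = \left(-2\right) 4 + 9 = -8 + 9 = 1$)
$2372 - \left(9 J - 20\right) = 2372 - \left(9 \cdot 1 - 20\right) = 2372 - \left(9 - 20\right) = 2372 - -11 = 2372 + 11 = 2383$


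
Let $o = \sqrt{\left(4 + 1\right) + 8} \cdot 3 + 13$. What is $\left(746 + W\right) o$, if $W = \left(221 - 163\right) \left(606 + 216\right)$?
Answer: $629486 + 145266 \sqrt{13} \approx 1.1533 \cdot 10^{6}$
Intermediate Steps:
$o = 13 + 3 \sqrt{13}$ ($o = \sqrt{5 + 8} \cdot 3 + 13 = \sqrt{13} \cdot 3 + 13 = 3 \sqrt{13} + 13 = 13 + 3 \sqrt{13} \approx 23.817$)
$W = 47676$ ($W = 58 \cdot 822 = 47676$)
$\left(746 + W\right) o = \left(746 + 47676\right) \left(13 + 3 \sqrt{13}\right) = 48422 \left(13 + 3 \sqrt{13}\right) = 629486 + 145266 \sqrt{13}$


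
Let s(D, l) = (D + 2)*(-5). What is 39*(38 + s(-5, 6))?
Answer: 2067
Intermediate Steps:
s(D, l) = -10 - 5*D (s(D, l) = (2 + D)*(-5) = -10 - 5*D)
39*(38 + s(-5, 6)) = 39*(38 + (-10 - 5*(-5))) = 39*(38 + (-10 + 25)) = 39*(38 + 15) = 39*53 = 2067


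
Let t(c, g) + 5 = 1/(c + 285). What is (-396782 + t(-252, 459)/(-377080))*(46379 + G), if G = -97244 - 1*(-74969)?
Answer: -14876423459710108/1555455 ≈ -9.5640e+9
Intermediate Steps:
t(c, g) = -5 + 1/(285 + c) (t(c, g) = -5 + 1/(c + 285) = -5 + 1/(285 + c))
G = -22275 (G = -97244 + 74969 = -22275)
(-396782 + t(-252, 459)/(-377080))*(46379 + G) = (-396782 + ((-1424 - 5*(-252))/(285 - 252))/(-377080))*(46379 - 22275) = (-396782 + ((-1424 + 1260)/33)*(-1/377080))*24104 = (-396782 + ((1/33)*(-164))*(-1/377080))*24104 = (-396782 - 164/33*(-1/377080))*24104 = (-396782 + 41/3110910)*24104 = -1234353091579/3110910*24104 = -14876423459710108/1555455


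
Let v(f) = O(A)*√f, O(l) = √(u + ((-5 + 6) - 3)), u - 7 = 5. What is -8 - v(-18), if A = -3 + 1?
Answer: -8 - 6*I*√5 ≈ -8.0 - 13.416*I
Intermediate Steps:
u = 12 (u = 7 + 5 = 12)
A = -2
O(l) = √10 (O(l) = √(12 + ((-5 + 6) - 3)) = √(12 + (1 - 3)) = √(12 - 2) = √10)
v(f) = √10*√f
-8 - v(-18) = -8 - √10*√(-18) = -8 - √10*3*I*√2 = -8 - 6*I*√5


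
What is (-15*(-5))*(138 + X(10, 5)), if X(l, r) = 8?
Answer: 10950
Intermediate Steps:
(-15*(-5))*(138 + X(10, 5)) = (-15*(-5))*(138 + 8) = 75*146 = 10950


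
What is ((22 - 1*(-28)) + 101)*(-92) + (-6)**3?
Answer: -14108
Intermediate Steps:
((22 - 1*(-28)) + 101)*(-92) + (-6)**3 = ((22 + 28) + 101)*(-92) - 216 = (50 + 101)*(-92) - 216 = 151*(-92) - 216 = -13892 - 216 = -14108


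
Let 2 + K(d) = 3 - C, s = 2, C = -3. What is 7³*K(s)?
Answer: 1372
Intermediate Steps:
K(d) = 4 (K(d) = -2 + (3 - 1*(-3)) = -2 + (3 + 3) = -2 + 6 = 4)
7³*K(s) = 7³*4 = 343*4 = 1372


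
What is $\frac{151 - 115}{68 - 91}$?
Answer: $- \frac{36}{23} \approx -1.5652$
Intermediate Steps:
$\frac{151 - 115}{68 - 91} = \frac{1}{-23} \cdot 36 = \left(- \frac{1}{23}\right) 36 = - \frac{36}{23}$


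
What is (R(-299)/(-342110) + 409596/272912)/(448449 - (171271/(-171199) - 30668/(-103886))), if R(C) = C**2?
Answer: 3476770683053735291/1257878474804292341553600 ≈ 2.7640e-6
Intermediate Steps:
(R(-299)/(-342110) + 409596/272912)/(448449 - (171271/(-171199) - 30668/(-103886))) = ((-299)**2/(-342110) + 409596/272912)/(448449 - (171271/(-171199) - 30668/(-103886))) = (89401*(-1/342110) + 409596*(1/272912))/(448449 - (171271*(-1/171199) - 30668*(-1/103886))) = (-89401/342110 + 102399/68228)/(448449 - (-171271/171199 + 15334/51943)) = 14466035231/(11670740540*(448449 - 1*(-6271164087/8892589657))) = 14466035231/(11670740540*(448449 + 6271164087/8892589657)) = 14466035231/(11670740540*(3987879210256080/8892589657)) = (14466035231/11670740540)*(8892589657/3987879210256080) = 3476770683053735291/1257878474804292341553600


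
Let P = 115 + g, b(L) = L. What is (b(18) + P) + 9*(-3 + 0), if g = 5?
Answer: 111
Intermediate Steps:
P = 120 (P = 115 + 5 = 120)
(b(18) + P) + 9*(-3 + 0) = (18 + 120) + 9*(-3 + 0) = 138 + 9*(-3) = 138 - 27 = 111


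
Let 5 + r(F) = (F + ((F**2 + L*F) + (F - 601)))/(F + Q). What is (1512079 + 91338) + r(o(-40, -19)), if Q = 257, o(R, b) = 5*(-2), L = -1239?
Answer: 30465741/19 ≈ 1.6035e+6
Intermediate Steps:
o(R, b) = -10
r(F) = -5 + (-601 + F**2 - 1237*F)/(257 + F) (r(F) = -5 + (F + ((F**2 - 1239*F) + (F - 601)))/(F + 257) = -5 + (F + ((F**2 - 1239*F) + (-601 + F)))/(257 + F) = -5 + (F + (-601 + F**2 - 1238*F))/(257 + F) = -5 + (-601 + F**2 - 1237*F)/(257 + F))
(1512079 + 91338) + r(o(-40, -19)) = (1512079 + 91338) + (-1886 + (-10)**2 - 1242*(-10))/(257 - 10) = 1603417 + (-1886 + 100 + 12420)/247 = 1603417 + (1/247)*10634 = 1603417 + 818/19 = 30465741/19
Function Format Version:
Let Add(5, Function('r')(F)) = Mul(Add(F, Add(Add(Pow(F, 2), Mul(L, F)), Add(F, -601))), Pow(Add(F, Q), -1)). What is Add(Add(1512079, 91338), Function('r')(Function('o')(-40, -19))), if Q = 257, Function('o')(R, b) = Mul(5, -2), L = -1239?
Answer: Rational(30465741, 19) ≈ 1.6035e+6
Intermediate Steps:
Function('o')(R, b) = -10
Function('r')(F) = Add(-5, Mul(Pow(Add(257, F), -1), Add(-601, Pow(F, 2), Mul(-1237, F)))) (Function('r')(F) = Add(-5, Mul(Add(F, Add(Add(Pow(F, 2), Mul(-1239, F)), Add(F, -601))), Pow(Add(F, 257), -1))) = Add(-5, Mul(Add(F, Add(Add(Pow(F, 2), Mul(-1239, F)), Add(-601, F))), Pow(Add(257, F), -1))) = Add(-5, Mul(Add(F, Add(-601, Pow(F, 2), Mul(-1238, F))), Pow(Add(257, F), -1))) = Add(-5, Mul(Add(-601, Pow(F, 2), Mul(-1237, F)), Pow(Add(257, F), -1))) = Add(-5, Mul(Pow(Add(257, F), -1), Add(-601, Pow(F, 2), Mul(-1237, F)))))
Add(Add(1512079, 91338), Function('r')(Function('o')(-40, -19))) = Add(Add(1512079, 91338), Mul(Pow(Add(257, -10), -1), Add(-1886, Pow(-10, 2), Mul(-1242, -10)))) = Add(1603417, Mul(Pow(247, -1), Add(-1886, 100, 12420))) = Add(1603417, Mul(Rational(1, 247), 10634)) = Add(1603417, Rational(818, 19)) = Rational(30465741, 19)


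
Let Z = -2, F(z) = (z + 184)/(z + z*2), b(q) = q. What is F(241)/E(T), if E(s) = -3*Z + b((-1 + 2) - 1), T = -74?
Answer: 425/4338 ≈ 0.097971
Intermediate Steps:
F(z) = (184 + z)/(3*z) (F(z) = (184 + z)/(z + 2*z) = (184 + z)/((3*z)) = (184 + z)*(1/(3*z)) = (184 + z)/(3*z))
E(s) = 6 (E(s) = -3*(-2) + ((-1 + 2) - 1) = 6 + (1 - 1) = 6 + 0 = 6)
F(241)/E(T) = ((⅓)*(184 + 241)/241)/6 = ((⅓)*(1/241)*425)*(⅙) = (425/723)*(⅙) = 425/4338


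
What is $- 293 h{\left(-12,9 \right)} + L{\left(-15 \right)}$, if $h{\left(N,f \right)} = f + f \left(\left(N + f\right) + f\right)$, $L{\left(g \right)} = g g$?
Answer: $-18234$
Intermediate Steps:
$L{\left(g \right)} = g^{2}$
$h{\left(N,f \right)} = f + f \left(N + 2 f\right)$
$- 293 h{\left(-12,9 \right)} + L{\left(-15 \right)} = - 293 \cdot 9 \left(1 - 12 + 2 \cdot 9\right) + \left(-15\right)^{2} = - 293 \cdot 9 \left(1 - 12 + 18\right) + 225 = - 293 \cdot 9 \cdot 7 + 225 = \left(-293\right) 63 + 225 = -18459 + 225 = -18234$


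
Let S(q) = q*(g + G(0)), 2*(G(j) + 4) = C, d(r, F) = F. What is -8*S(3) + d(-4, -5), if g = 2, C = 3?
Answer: 7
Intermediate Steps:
G(j) = -5/2 (G(j) = -4 + (½)*3 = -4 + 3/2 = -5/2)
S(q) = -q/2 (S(q) = q*(2 - 5/2) = q*(-½) = -q/2)
-8*S(3) + d(-4, -5) = -(-4)*3 - 5 = -8*(-3/2) - 5 = 12 - 5 = 7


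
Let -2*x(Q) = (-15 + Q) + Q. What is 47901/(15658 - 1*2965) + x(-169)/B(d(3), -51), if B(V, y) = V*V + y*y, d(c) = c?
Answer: 84841283/22085820 ≈ 3.8414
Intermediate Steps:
x(Q) = 15/2 - Q (x(Q) = -((-15 + Q) + Q)/2 = -(-15 + 2*Q)/2 = 15/2 - Q)
B(V, y) = V² + y²
47901/(15658 - 1*2965) + x(-169)/B(d(3), -51) = 47901/(15658 - 1*2965) + (15/2 - 1*(-169))/(3² + (-51)²) = 47901/(15658 - 2965) + (15/2 + 169)/(9 + 2601) = 47901/12693 + (353/2)/2610 = 47901*(1/12693) + (353/2)*(1/2610) = 15967/4231 + 353/5220 = 84841283/22085820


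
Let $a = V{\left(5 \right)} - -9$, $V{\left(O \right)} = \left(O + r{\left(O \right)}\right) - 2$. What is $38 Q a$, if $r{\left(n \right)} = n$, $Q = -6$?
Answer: $-3876$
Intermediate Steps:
$V{\left(O \right)} = -2 + 2 O$ ($V{\left(O \right)} = \left(O + O\right) - 2 = 2 O - 2 = -2 + 2 O$)
$a = 17$ ($a = \left(-2 + 2 \cdot 5\right) - -9 = \left(-2 + 10\right) + 9 = 8 + 9 = 17$)
$38 Q a = 38 \left(-6\right) 17 = \left(-228\right) 17 = -3876$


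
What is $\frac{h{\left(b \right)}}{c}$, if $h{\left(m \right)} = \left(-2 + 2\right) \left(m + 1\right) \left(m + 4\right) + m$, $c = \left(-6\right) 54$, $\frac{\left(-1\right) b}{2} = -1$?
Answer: $- \frac{1}{162} \approx -0.0061728$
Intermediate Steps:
$b = 2$ ($b = \left(-2\right) \left(-1\right) = 2$)
$c = -324$
$h{\left(m \right)} = m$ ($h{\left(m \right)} = 0 \left(1 + m\right) \left(4 + m\right) + m = 0 + m = m$)
$\frac{h{\left(b \right)}}{c} = \frac{2}{-324} = 2 \left(- \frac{1}{324}\right) = - \frac{1}{162}$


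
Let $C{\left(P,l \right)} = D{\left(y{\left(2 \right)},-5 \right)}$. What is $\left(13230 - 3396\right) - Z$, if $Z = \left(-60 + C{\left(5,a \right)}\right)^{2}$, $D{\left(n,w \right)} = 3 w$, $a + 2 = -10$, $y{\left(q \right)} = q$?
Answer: $4209$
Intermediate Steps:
$a = -12$ ($a = -2 - 10 = -12$)
$C{\left(P,l \right)} = -15$ ($C{\left(P,l \right)} = 3 \left(-5\right) = -15$)
$Z = 5625$ ($Z = \left(-60 - 15\right)^{2} = \left(-75\right)^{2} = 5625$)
$\left(13230 - 3396\right) - Z = \left(13230 - 3396\right) - 5625 = 9834 - 5625 = 4209$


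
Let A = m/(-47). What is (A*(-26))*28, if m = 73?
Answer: 53144/47 ≈ 1130.7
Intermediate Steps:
A = -73/47 (A = 73/(-47) = 73*(-1/47) = -73/47 ≈ -1.5532)
(A*(-26))*28 = -73/47*(-26)*28 = (1898/47)*28 = 53144/47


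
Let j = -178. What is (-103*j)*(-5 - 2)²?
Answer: 898366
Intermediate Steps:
(-103*j)*(-5 - 2)² = (-103*(-178))*(-5 - 2)² = 18334*(-7)² = 18334*49 = 898366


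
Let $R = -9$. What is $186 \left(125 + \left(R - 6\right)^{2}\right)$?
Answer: $65100$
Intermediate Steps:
$186 \left(125 + \left(R - 6\right)^{2}\right) = 186 \left(125 + \left(-9 - 6\right)^{2}\right) = 186 \left(125 + \left(-15\right)^{2}\right) = 186 \left(125 + 225\right) = 186 \cdot 350 = 65100$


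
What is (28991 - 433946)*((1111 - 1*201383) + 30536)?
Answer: 68735441880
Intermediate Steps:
(28991 - 433946)*((1111 - 1*201383) + 30536) = -404955*((1111 - 201383) + 30536) = -404955*(-200272 + 30536) = -404955*(-169736) = 68735441880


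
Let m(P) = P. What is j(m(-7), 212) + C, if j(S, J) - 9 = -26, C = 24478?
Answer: 24461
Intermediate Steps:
j(S, J) = -17 (j(S, J) = 9 - 26 = -17)
j(m(-7), 212) + C = -17 + 24478 = 24461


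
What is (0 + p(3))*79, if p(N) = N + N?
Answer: 474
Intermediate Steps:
p(N) = 2*N
(0 + p(3))*79 = (0 + 2*3)*79 = (0 + 6)*79 = 6*79 = 474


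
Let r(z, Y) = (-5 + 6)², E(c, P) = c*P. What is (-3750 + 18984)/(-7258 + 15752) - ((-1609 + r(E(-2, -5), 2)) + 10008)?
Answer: -35667183/4247 ≈ -8398.2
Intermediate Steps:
E(c, P) = P*c
r(z, Y) = 1 (r(z, Y) = 1² = 1)
(-3750 + 18984)/(-7258 + 15752) - ((-1609 + r(E(-2, -5), 2)) + 10008) = (-3750 + 18984)/(-7258 + 15752) - ((-1609 + 1) + 10008) = 15234/8494 - (-1608 + 10008) = 15234*(1/8494) - 1*8400 = 7617/4247 - 8400 = -35667183/4247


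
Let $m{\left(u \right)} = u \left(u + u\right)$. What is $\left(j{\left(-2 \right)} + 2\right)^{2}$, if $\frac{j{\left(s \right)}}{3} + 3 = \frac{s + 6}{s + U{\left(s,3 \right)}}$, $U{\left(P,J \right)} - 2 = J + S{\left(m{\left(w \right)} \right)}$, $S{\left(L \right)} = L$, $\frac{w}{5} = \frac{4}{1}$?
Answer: $\frac{31460881}{644809} \approx 48.791$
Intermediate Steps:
$w = 20$ ($w = 5 \cdot \frac{4}{1} = 5 \cdot 4 \cdot 1 = 5 \cdot 4 = 20$)
$m{\left(u \right)} = 2 u^{2}$ ($m{\left(u \right)} = u 2 u = 2 u^{2}$)
$U{\left(P,J \right)} = 802 + J$ ($U{\left(P,J \right)} = 2 + \left(J + 2 \cdot 20^{2}\right) = 2 + \left(J + 2 \cdot 400\right) = 2 + \left(J + 800\right) = 2 + \left(800 + J\right) = 802 + J$)
$j{\left(s \right)} = -9 + \frac{3 \left(6 + s\right)}{805 + s}$ ($j{\left(s \right)} = -9 + 3 \frac{s + 6}{s + \left(802 + 3\right)} = -9 + 3 \frac{6 + s}{s + 805} = -9 + 3 \frac{6 + s}{805 + s} = -9 + \frac{3 \left(6 + s\right)}{805 + s}$)
$\left(j{\left(-2 \right)} + 2\right)^{2} = \left(\frac{3 \left(-2409 - -4\right)}{805 - 2} + 2\right)^{2} = \left(\frac{3 \left(-2409 + 4\right)}{803} + 2\right)^{2} = \left(3 \cdot \frac{1}{803} \left(-2405\right) + 2\right)^{2} = \left(- \frac{7215}{803} + 2\right)^{2} = \left(- \frac{5609}{803}\right)^{2} = \frac{31460881}{644809}$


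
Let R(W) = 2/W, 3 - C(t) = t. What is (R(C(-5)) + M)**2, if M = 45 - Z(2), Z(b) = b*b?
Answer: 27225/16 ≈ 1701.6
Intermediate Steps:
C(t) = 3 - t
Z(b) = b**2
M = 41 (M = 45 - 1*2**2 = 45 - 1*4 = 45 - 4 = 41)
(R(C(-5)) + M)**2 = (2/(3 - 1*(-5)) + 41)**2 = (2/(3 + 5) + 41)**2 = (2/8 + 41)**2 = (2*(1/8) + 41)**2 = (1/4 + 41)**2 = (165/4)**2 = 27225/16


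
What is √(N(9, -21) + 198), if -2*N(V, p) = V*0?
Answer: 3*√22 ≈ 14.071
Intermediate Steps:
N(V, p) = 0 (N(V, p) = -V*0/2 = -½*0 = 0)
√(N(9, -21) + 198) = √(0 + 198) = √198 = 3*√22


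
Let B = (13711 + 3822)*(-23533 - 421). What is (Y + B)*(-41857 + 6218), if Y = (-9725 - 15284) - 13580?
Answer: 14969237866369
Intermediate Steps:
B = -419985482 (B = 17533*(-23954) = -419985482)
Y = -38589 (Y = -25009 - 13580 = -38589)
(Y + B)*(-41857 + 6218) = (-38589 - 419985482)*(-41857 + 6218) = -420024071*(-35639) = 14969237866369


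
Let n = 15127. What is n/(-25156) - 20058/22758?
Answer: -141473219/95416708 ≈ -1.4827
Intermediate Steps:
n/(-25156) - 20058/22758 = 15127/(-25156) - 20058/22758 = 15127*(-1/25156) - 20058*1/22758 = -15127/25156 - 3343/3793 = -141473219/95416708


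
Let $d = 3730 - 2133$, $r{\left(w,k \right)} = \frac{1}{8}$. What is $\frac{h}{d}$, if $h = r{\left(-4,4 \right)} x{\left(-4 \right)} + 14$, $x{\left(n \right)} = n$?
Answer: $\frac{27}{3194} \approx 0.0084534$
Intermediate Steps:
$r{\left(w,k \right)} = \frac{1}{8}$
$d = 1597$ ($d = 3730 - 2133 = 1597$)
$h = \frac{27}{2}$ ($h = \frac{1}{8} \left(-4\right) + 14 = - \frac{1}{2} + 14 = \frac{27}{2} \approx 13.5$)
$\frac{h}{d} = \frac{27}{2 \cdot 1597} = \frac{27}{2} \cdot \frac{1}{1597} = \frac{27}{3194}$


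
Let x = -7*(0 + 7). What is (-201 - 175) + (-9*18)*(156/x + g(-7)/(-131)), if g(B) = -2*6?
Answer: 801832/6419 ≈ 124.92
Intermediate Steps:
g(B) = -12
x = -49 (x = -7*7 = -49)
(-201 - 175) + (-9*18)*(156/x + g(-7)/(-131)) = (-201 - 175) + (-9*18)*(156/(-49) - 12/(-131)) = -376 - 162*(156*(-1/49) - 12*(-1/131)) = -376 - 162*(-156/49 + 12/131) = -376 - 162*(-19848/6419) = -376 + 3215376/6419 = 801832/6419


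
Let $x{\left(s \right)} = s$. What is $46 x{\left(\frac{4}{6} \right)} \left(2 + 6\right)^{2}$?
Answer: $\frac{5888}{3} \approx 1962.7$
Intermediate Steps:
$46 x{\left(\frac{4}{6} \right)} \left(2 + 6\right)^{2} = 46 \cdot \frac{4}{6} \left(2 + 6\right)^{2} = 46 \cdot 4 \cdot \frac{1}{6} \cdot 8^{2} = 46 \cdot \frac{2}{3} \cdot 64 = \frac{92}{3} \cdot 64 = \frac{5888}{3}$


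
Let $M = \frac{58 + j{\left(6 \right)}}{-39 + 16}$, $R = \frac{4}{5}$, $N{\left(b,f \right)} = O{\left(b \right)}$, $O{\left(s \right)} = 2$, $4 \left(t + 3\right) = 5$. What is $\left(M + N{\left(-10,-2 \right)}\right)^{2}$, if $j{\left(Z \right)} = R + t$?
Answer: $\frac{48841}{211600} \approx 0.23082$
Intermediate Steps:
$t = - \frac{7}{4}$ ($t = -3 + \frac{1}{4} \cdot 5 = -3 + \frac{5}{4} = - \frac{7}{4} \approx -1.75$)
$N{\left(b,f \right)} = 2$
$R = \frac{4}{5}$ ($R = 4 \cdot \frac{1}{5} = \frac{4}{5} \approx 0.8$)
$j{\left(Z \right)} = - \frac{19}{20}$ ($j{\left(Z \right)} = \frac{4}{5} - \frac{7}{4} = - \frac{19}{20}$)
$M = - \frac{1141}{460}$ ($M = \frac{58 - \frac{19}{20}}{-39 + 16} = \frac{1141}{20 \left(-23\right)} = \frac{1141}{20} \left(- \frac{1}{23}\right) = - \frac{1141}{460} \approx -2.4804$)
$\left(M + N{\left(-10,-2 \right)}\right)^{2} = \left(- \frac{1141}{460} + 2\right)^{2} = \left(- \frac{221}{460}\right)^{2} = \frac{48841}{211600}$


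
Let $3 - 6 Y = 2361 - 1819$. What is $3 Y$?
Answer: $- \frac{539}{2} \approx -269.5$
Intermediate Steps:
$Y = - \frac{539}{6}$ ($Y = \frac{1}{2} - \frac{2361 - 1819}{6} = \frac{1}{2} - \frac{271}{3} = - \frac{539}{6} \approx -89.833$)
$3 Y = 3 \left(- \frac{539}{6}\right) = - \frac{539}{2}$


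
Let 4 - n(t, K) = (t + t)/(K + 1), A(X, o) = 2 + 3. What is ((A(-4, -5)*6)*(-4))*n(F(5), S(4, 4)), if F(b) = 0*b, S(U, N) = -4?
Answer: -480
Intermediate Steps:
A(X, o) = 5
F(b) = 0
n(t, K) = 4 - 2*t/(1 + K) (n(t, K) = 4 - (t + t)/(K + 1) = 4 - 2*t/(1 + K))
((A(-4, -5)*6)*(-4))*n(F(5), S(4, 4)) = ((5*6)*(-4))*(2*(2 - 1*0 + 2*(-4))/(1 - 4)) = (30*(-4))*(2*(2 + 0 - 8)/(-3)) = -240*(-1)*(-6)/3 = -120*4 = -480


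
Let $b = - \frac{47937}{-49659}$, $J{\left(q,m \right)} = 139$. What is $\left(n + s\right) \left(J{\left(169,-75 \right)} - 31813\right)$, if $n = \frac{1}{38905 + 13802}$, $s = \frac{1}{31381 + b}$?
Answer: $- \frac{2449323396799}{1521082065228} \approx -1.6103$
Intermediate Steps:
$b = \frac{15979}{16553}$ ($b = \left(-47937\right) \left(- \frac{1}{49659}\right) = \frac{15979}{16553} \approx 0.96532$)
$s = \frac{16553}{519465672}$ ($s = \frac{1}{31381 + \frac{15979}{16553}} = \frac{1}{\frac{519465672}{16553}} = \frac{16553}{519465672} \approx 3.1865 \cdot 10^{-5}$)
$n = \frac{1}{52707} \approx 1.8973 \cdot 10^{-5}$
$\left(n + s\right) \left(J{\left(169,-75 \right)} - 31813\right) = \left(\frac{1}{52707} + \frac{16553}{519465672}\right) \left(139 - 31813\right) = \frac{463974881}{9126492391368} \left(-31674\right) = - \frac{2449323396799}{1521082065228}$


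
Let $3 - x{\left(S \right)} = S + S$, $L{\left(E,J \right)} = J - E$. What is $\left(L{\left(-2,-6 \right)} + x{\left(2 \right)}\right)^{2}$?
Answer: $25$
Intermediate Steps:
$x{\left(S \right)} = 3 - 2 S$ ($x{\left(S \right)} = 3 - \left(S + S\right) = 3 - 2 S$)
$\left(L{\left(-2,-6 \right)} + x{\left(2 \right)}\right)^{2} = \left(\left(-6 - -2\right) + \left(3 - 4\right)\right)^{2} = \left(\left(-6 + 2\right) + \left(3 - 4\right)\right)^{2} = \left(-4 - 1\right)^{2} = \left(-5\right)^{2} = 25$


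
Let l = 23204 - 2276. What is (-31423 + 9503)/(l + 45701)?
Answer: -21920/66629 ≈ -0.32899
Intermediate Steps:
l = 20928
(-31423 + 9503)/(l + 45701) = (-31423 + 9503)/(20928 + 45701) = -21920/66629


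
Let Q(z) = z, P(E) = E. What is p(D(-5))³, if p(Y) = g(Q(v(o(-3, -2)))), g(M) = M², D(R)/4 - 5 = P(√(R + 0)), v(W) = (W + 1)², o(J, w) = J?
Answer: 4096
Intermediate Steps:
v(W) = (1 + W)²
D(R) = 20 + 4*√R (D(R) = 20 + 4*√(R + 0) = 20 + 4*√R)
p(Y) = 16 (p(Y) = ((1 - 3)²)² = ((-2)²)² = 4² = 16)
p(D(-5))³ = 16³ = 4096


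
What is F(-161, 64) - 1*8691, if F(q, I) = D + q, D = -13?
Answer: -8865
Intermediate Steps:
F(q, I) = -13 + q
F(-161, 64) - 1*8691 = (-13 - 161) - 1*8691 = -174 - 8691 = -8865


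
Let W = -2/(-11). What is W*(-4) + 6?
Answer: 58/11 ≈ 5.2727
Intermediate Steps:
W = 2/11 (W = -2*(-1/11) = 2/11 ≈ 0.18182)
W*(-4) + 6 = (2/11)*(-4) + 6 = -8/11 + 6 = 58/11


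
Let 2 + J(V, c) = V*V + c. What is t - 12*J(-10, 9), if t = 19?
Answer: -1265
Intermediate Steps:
J(V, c) = -2 + c + V² (J(V, c) = -2 + (V*V + c) = -2 + (V² + c) = -2 + (c + V²) = -2 + c + V²)
t - 12*J(-10, 9) = 19 - 12*(-2 + 9 + (-10)²) = 19 - 12*(-2 + 9 + 100) = 19 - 12*107 = 19 - 1284 = -1265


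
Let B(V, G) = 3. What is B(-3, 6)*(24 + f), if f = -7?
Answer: 51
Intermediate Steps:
B(-3, 6)*(24 + f) = 3*(24 - 7) = 3*17 = 51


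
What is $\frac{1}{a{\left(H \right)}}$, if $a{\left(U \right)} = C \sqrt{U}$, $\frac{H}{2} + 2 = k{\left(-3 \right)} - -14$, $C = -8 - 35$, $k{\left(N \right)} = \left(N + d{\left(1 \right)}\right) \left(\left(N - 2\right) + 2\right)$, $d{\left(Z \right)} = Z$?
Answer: $- \frac{1}{258} \approx -0.003876$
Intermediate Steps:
$k{\left(N \right)} = N \left(1 + N\right)$ ($k{\left(N \right)} = \left(N + 1\right) \left(\left(N - 2\right) + 2\right) = \left(1 + N\right) \left(\left(-2 + N\right) + 2\right) = \left(1 + N\right) N = N \left(1 + N\right)$)
$C = -43$ ($C = -8 - 35 = -43$)
$H = 36$ ($H = -4 + 2 \left(- 3 \left(1 - 3\right) - -14\right) = -4 + 2 \left(\left(-3\right) \left(-2\right) + 14\right) = -4 + 2 \left(6 + 14\right) = -4 + 2 \cdot 20 = -4 + 40 = 36$)
$a{\left(U \right)} = - 43 \sqrt{U}$
$\frac{1}{a{\left(H \right)}} = \frac{1}{\left(-43\right) \sqrt{36}} = \frac{1}{\left(-43\right) 6} = \frac{1}{-258} = - \frac{1}{258}$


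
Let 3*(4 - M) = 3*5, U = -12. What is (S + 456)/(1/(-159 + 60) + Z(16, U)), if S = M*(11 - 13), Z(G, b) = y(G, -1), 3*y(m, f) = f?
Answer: -22671/17 ≈ -1333.6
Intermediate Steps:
y(m, f) = f/3
Z(G, b) = -1/3 (Z(G, b) = (1/3)*(-1) = -1/3)
M = -1 (M = 4 - 5 = -1)
S = 2 (S = -(11 - 13) = -1*(-2) = 2)
(S + 456)/(1/(-159 + 60) + Z(16, U)) = (2 + 456)/(1/(-159 + 60) - 1/3) = 458/(1/(-99) - 1/3) = 458/(-1/99 - 1/3) = 458/(-34/99) = 458*(-99/34) = -22671/17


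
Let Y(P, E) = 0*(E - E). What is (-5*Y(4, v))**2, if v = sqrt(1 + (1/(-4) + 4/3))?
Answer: 0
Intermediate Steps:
v = 5*sqrt(3)/6 (v = sqrt(1 + (1*(-1/4) + 4*(1/3))) = sqrt(1 + (-1/4 + 4/3)) = sqrt(1 + 13/12) = sqrt(25/12) = 5*sqrt(3)/6 ≈ 1.4434)
Y(P, E) = 0 (Y(P, E) = 0*0 = 0)
(-5*Y(4, v))**2 = (-5*0)**2 = 0**2 = 0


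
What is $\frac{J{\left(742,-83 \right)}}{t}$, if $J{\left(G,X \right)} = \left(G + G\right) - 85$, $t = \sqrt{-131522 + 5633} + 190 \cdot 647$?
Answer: $\frac{171979070}{15111910789} - \frac{1399 i \sqrt{125889}}{15111910789} \approx 0.01138 - 3.2847 \cdot 10^{-5} i$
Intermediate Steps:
$t = 122930 + i \sqrt{125889}$ ($t = \sqrt{-125889} + 122930 = i \sqrt{125889} + 122930 = 122930 + i \sqrt{125889} \approx 1.2293 \cdot 10^{5} + 354.81 i$)
$J{\left(G,X \right)} = -85 + 2 G$ ($J{\left(G,X \right)} = 2 G - 85 = -85 + 2 G$)
$\frac{J{\left(742,-83 \right)}}{t} = \frac{-85 + 2 \cdot 742}{122930 + i \sqrt{125889}} = \frac{-85 + 1484}{122930 + i \sqrt{125889}} = \frac{1399}{122930 + i \sqrt{125889}}$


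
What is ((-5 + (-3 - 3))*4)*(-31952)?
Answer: 1405888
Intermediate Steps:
((-5 + (-3 - 3))*4)*(-31952) = ((-5 - 6)*4)*(-31952) = -11*4*(-31952) = -44*(-31952) = 1405888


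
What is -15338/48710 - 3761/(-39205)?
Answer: -41812798/190967555 ≈ -0.21895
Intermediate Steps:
-15338/48710 - 3761/(-39205) = -15338*1/48710 - 3761*(-1/39205) = -7669/24355 + 3761/39205 = -41812798/190967555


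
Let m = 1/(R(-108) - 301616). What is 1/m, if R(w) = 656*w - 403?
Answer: -372867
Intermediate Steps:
R(w) = -403 + 656*w
m = -1/372867 (m = 1/((-403 + 656*(-108)) - 301616) = 1/((-403 - 70848) - 301616) = 1/(-71251 - 301616) = 1/(-372867) = -1/372867 ≈ -2.6819e-6)
1/m = 1/(-1/372867) = -372867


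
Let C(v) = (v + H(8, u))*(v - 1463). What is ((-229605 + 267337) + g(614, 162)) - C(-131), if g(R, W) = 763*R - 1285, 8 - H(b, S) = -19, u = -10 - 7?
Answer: 339153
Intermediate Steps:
u = -17
H(b, S) = 27 (H(b, S) = 8 - 1*(-19) = 8 + 19 = 27)
g(R, W) = -1285 + 763*R
C(v) = (-1463 + v)*(27 + v) (C(v) = (v + 27)*(v - 1463) = (27 + v)*(-1463 + v) = (-1463 + v)*(27 + v))
((-229605 + 267337) + g(614, 162)) - C(-131) = ((-229605 + 267337) + (-1285 + 763*614)) - (-39501 + (-131)**2 - 1436*(-131)) = (37732 + (-1285 + 468482)) - (-39501 + 17161 + 188116) = (37732 + 467197) - 1*165776 = 504929 - 165776 = 339153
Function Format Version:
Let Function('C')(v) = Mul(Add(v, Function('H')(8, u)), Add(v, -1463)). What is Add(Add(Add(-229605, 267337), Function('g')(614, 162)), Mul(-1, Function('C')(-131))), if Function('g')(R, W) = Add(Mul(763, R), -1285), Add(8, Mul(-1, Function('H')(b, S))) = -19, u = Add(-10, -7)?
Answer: 339153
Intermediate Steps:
u = -17
Function('H')(b, S) = 27 (Function('H')(b, S) = Add(8, Mul(-1, -19)) = Add(8, 19) = 27)
Function('g')(R, W) = Add(-1285, Mul(763, R))
Function('C')(v) = Mul(Add(-1463, v), Add(27, v)) (Function('C')(v) = Mul(Add(v, 27), Add(v, -1463)) = Mul(Add(27, v), Add(-1463, v)) = Mul(Add(-1463, v), Add(27, v)))
Add(Add(Add(-229605, 267337), Function('g')(614, 162)), Mul(-1, Function('C')(-131))) = Add(Add(Add(-229605, 267337), Add(-1285, Mul(763, 614))), Mul(-1, Add(-39501, Pow(-131, 2), Mul(-1436, -131)))) = Add(Add(37732, Add(-1285, 468482)), Mul(-1, Add(-39501, 17161, 188116))) = Add(Add(37732, 467197), Mul(-1, 165776)) = Add(504929, -165776) = 339153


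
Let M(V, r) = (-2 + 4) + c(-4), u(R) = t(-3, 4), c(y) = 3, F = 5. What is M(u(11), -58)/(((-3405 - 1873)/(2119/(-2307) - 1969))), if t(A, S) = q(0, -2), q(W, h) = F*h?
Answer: 11361505/6088173 ≈ 1.8662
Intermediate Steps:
q(W, h) = 5*h
t(A, S) = -10 (t(A, S) = 5*(-2) = -10)
u(R) = -10
M(V, r) = 5 (M(V, r) = (-2 + 4) + 3 = 2 + 3 = 5)
M(u(11), -58)/(((-3405 - 1873)/(2119/(-2307) - 1969))) = 5/(((-3405 - 1873)/(2119/(-2307) - 1969))) = 5/((-5278/(2119*(-1/2307) - 1969))) = 5/((-5278/(-2119/2307 - 1969))) = 5/((-5278/(-4544602/2307))) = 5/((-5278*(-2307/4544602))) = 5/(6088173/2272301) = 5*(2272301/6088173) = 11361505/6088173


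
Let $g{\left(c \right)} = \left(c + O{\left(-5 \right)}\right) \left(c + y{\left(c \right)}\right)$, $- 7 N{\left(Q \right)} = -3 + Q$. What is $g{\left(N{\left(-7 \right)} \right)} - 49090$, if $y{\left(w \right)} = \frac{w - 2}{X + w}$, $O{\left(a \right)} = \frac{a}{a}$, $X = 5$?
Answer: $- \frac{108236276}{2205} \approx -49087.0$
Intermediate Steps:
$O{\left(a \right)} = 1$
$y{\left(w \right)} = \frac{-2 + w}{5 + w}$ ($y{\left(w \right)} = \frac{w - 2}{5 + w} = \frac{-2 + w}{5 + w}$)
$N{\left(Q \right)} = \frac{3}{7} - \frac{Q}{7}$ ($N{\left(Q \right)} = - \frac{-3 + Q}{7} = \frac{3}{7} - \frac{Q}{7}$)
$g{\left(c \right)} = \left(1 + c\right) \left(c + \frac{-2 + c}{5 + c}\right)$ ($g{\left(c \right)} = \left(c + 1\right) \left(c + \frac{-2 + c}{5 + c}\right) = \left(1 + c\right) \left(c + \frac{-2 + c}{5 + c}\right)$)
$g{\left(N{\left(-7 \right)} \right)} - 49090 = \frac{-2 + \left(\frac{3}{7} - -1\right)^{3} + 4 \left(\frac{3}{7} - -1\right) + 7 \left(\frac{3}{7} - -1\right)^{2}}{5 + \left(\frac{3}{7} - -1\right)} - 49090 = \frac{-2 + \left(\frac{3}{7} + 1\right)^{3} + 4 \left(\frac{3}{7} + 1\right) + 7 \left(\frac{3}{7} + 1\right)^{2}}{5 + \left(\frac{3}{7} + 1\right)} - 49090 = \frac{-2 + \left(\frac{10}{7}\right)^{3} + 4 \cdot \frac{10}{7} + 7 \left(\frac{10}{7}\right)^{2}}{5 + \frac{10}{7}} - 49090 = \frac{-2 + \frac{1000}{343} + \frac{40}{7} + 7 \cdot \frac{100}{49}}{\frac{45}{7}} - 49090 = \frac{7 \left(-2 + \frac{1000}{343} + \frac{40}{7} + \frac{100}{7}\right)}{45} - 49090 = \frac{7}{45} \cdot \frac{7174}{343} - 49090 = \frac{7174}{2205} - 49090 = - \frac{108236276}{2205}$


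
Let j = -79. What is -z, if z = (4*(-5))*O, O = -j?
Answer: 1580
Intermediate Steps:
O = 79 (O = -1*(-79) = 79)
z = -1580 (z = (4*(-5))*79 = -20*79 = -1580)
-z = -1*(-1580) = 1580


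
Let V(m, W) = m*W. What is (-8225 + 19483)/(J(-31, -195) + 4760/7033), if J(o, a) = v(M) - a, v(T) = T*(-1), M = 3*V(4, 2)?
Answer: 79177514/1207403 ≈ 65.577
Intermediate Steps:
V(m, W) = W*m
M = 24 (M = 3*(2*4) = 3*8 = 24)
v(T) = -T
J(o, a) = -24 - a (J(o, a) = -1*24 - a = -24 - a)
(-8225 + 19483)/(J(-31, -195) + 4760/7033) = (-8225 + 19483)/((-24 - 1*(-195)) + 4760/7033) = 11258/((-24 + 195) + 4760*(1/7033)) = 11258/(171 + 4760/7033) = 11258/(1207403/7033) = 11258*(7033/1207403) = 79177514/1207403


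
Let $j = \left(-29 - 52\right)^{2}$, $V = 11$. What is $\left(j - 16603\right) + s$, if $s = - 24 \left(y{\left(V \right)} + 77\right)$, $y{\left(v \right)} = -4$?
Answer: $-11794$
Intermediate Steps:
$j = 6561$ ($j = \left(-81\right)^{2} = 6561$)
$s = -1752$ ($s = - 24 \left(-4 + 77\right) = \left(-24\right) 73 = -1752$)
$\left(j - 16603\right) + s = \left(6561 - 16603\right) - 1752 = -10042 - 1752 = -11794$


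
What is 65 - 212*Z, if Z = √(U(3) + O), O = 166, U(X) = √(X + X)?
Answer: 65 - 212*√(166 + √6) ≈ -2686.5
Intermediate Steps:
U(X) = √2*√X (U(X) = √(2*X) = √2*√X)
Z = √(166 + √6) (Z = √(√2*√3 + 166) = √(√6 + 166) = √(166 + √6) ≈ 12.979)
65 - 212*Z = 65 - 212*√(166 + √6)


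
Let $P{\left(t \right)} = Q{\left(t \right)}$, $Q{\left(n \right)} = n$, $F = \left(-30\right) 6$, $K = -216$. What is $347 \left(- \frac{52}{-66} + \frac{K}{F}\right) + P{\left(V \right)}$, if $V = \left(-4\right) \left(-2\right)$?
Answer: $\frac{115136}{165} \approx 697.79$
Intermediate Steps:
$F = -180$
$V = 8$
$P{\left(t \right)} = t$
$347 \left(- \frac{52}{-66} + \frac{K}{F}\right) + P{\left(V \right)} = 347 \left(- \frac{52}{-66} - \frac{216}{-180}\right) + 8 = 347 \left(\left(-52\right) \left(- \frac{1}{66}\right) - - \frac{6}{5}\right) + 8 = 347 \left(\frac{26}{33} + \frac{6}{5}\right) + 8 = 347 \cdot \frac{328}{165} + 8 = \frac{113816}{165} + 8 = \frac{115136}{165}$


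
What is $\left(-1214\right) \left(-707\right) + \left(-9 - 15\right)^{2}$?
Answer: $858874$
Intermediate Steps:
$\left(-1214\right) \left(-707\right) + \left(-9 - 15\right)^{2} = 858298 + \left(-24\right)^{2} = 858298 + 576 = 858874$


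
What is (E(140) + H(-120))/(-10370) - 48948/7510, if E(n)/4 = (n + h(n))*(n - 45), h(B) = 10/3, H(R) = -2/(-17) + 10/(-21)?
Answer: -16361894302/1390134795 ≈ -11.770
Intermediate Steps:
H(R) = -128/357 (H(R) = -2*(-1/17) + 10*(-1/21) = 2/17 - 10/21 = -128/357)
h(B) = 10/3 (h(B) = 10*(⅓) = 10/3)
E(n) = 4*(-45 + n)*(10/3 + n) (E(n) = 4*((n + 10/3)*(n - 45)) = 4*((10/3 + n)*(-45 + n)) = 4*((-45 + n)*(10/3 + n)) = 4*(-45 + n)*(10/3 + n))
(E(140) + H(-120))/(-10370) - 48948/7510 = ((-600 + 4*140² - 500/3*140) - 128/357)/(-10370) - 48948/7510 = ((-600 + 4*19600 - 70000/3) - 128/357)*(-1/10370) - 48948*1/7510 = ((-600 + 78400 - 70000/3) - 128/357)*(-1/10370) - 24474/3755 = (163400/3 - 128/357)*(-1/10370) - 24474/3755 = (19444472/357)*(-1/10370) - 24474/3755 = -9722236/1851045 - 24474/3755 = -16361894302/1390134795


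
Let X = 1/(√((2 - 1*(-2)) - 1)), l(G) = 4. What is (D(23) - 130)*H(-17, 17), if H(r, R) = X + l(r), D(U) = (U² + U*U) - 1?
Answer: 3708 + 309*√3 ≈ 4243.2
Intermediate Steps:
X = √3/3 (X = 1/(√((2 + 2) - 1)) = 1/(√(4 - 1)) = 1/(√3) = √3/3 ≈ 0.57735)
D(U) = -1 + 2*U² (D(U) = (U² + U²) - 1 = 2*U² - 1 = -1 + 2*U²)
H(r, R) = 4 + √3/3 (H(r, R) = √3/3 + 4 = 4 + √3/3)
(D(23) - 130)*H(-17, 17) = ((-1 + 2*23²) - 130)*(4 + √3/3) = ((-1 + 2*529) - 130)*(4 + √3/3) = ((-1 + 1058) - 130)*(4 + √3/3) = (1057 - 130)*(4 + √3/3) = 927*(4 + √3/3) = 3708 + 309*√3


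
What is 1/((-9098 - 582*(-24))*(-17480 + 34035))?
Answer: 1/80622850 ≈ 1.2403e-8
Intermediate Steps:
1/((-9098 - 582*(-24))*(-17480 + 34035)) = 1/((-9098 + 13968)*16555) = 1/(4870*16555) = 1/80622850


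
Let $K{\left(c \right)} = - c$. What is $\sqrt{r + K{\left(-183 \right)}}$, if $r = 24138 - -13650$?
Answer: $3 \sqrt{4219} \approx 194.86$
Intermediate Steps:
$r = 37788$ ($r = 24138 + 13650 = 37788$)
$\sqrt{r + K{\left(-183 \right)}} = \sqrt{37788 - -183} = \sqrt{37788 + 183} = \sqrt{37971} = 3 \sqrt{4219}$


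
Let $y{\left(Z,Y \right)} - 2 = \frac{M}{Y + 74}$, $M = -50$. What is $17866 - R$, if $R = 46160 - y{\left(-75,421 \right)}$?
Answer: $- \frac{2800918}{99} \approx -28292.0$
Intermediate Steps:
$y{\left(Z,Y \right)} = 2 - \frac{50}{74 + Y}$ ($y{\left(Z,Y \right)} = 2 - \frac{50}{Y + 74} = 2 - \frac{50}{74 + Y}$)
$R = \frac{4569652}{99}$ ($R = 46160 - \frac{2 \left(49 + 421\right)}{74 + 421} = 46160 - 2 \cdot \frac{1}{495} \cdot 470 = 46160 - \frac{188}{99} = \frac{4569652}{99} \approx 46158.0$)
$17866 - R = 17866 - \frac{4569652}{99} = - \frac{2800918}{99}$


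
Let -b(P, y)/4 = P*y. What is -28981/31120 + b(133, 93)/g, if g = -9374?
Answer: 634012613/145859440 ≈ 4.3467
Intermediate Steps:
b(P, y) = -4*P*y
-28981/31120 + b(133, 93)/g = -28981/31120 - 4*133*93/(-9374) = -28981*1/31120 - 49476*(-1/9374) = -28981/31120 + 24738/4687 = 634012613/145859440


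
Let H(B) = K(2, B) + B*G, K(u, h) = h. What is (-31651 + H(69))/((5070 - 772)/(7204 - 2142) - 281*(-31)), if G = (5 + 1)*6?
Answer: -36823519/11024845 ≈ -3.3400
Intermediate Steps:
G = 36 (G = 6*6 = 36)
H(B) = 37*B (H(B) = B + B*36 = B + 36*B = 37*B)
(-31651 + H(69))/((5070 - 772)/(7204 - 2142) - 281*(-31)) = (-31651 + 37*69)/((5070 - 772)/(7204 - 2142) - 281*(-31)) = (-31651 + 2553)/(4298/5062 + 8711) = -29098/(4298*(1/5062) + 8711) = -29098/(2149/2531 + 8711) = -29098/22049690/2531 = -29098*2531/22049690 = -36823519/11024845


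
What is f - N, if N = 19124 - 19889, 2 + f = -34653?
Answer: -33890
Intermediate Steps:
f = -34655 (f = -2 - 34653 = -34655)
N = -765
f - N = -34655 - 1*(-765) = -34655 + 765 = -33890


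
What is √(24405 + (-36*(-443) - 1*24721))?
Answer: 4*√977 ≈ 125.03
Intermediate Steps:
√(24405 + (-36*(-443) - 1*24721)) = √(24405 + (15948 - 24721)) = √(24405 - 8773) = √15632 = 4*√977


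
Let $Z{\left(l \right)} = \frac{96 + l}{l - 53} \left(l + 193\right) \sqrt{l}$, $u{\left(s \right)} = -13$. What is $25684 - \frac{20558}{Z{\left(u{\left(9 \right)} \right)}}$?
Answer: $25684 - \frac{113069 i \sqrt{13}}{16185} \approx 25684.0 - 25.189 i$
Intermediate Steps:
$Z{\left(l \right)} = \frac{\sqrt{l} \left(96 + l\right) \left(193 + l\right)}{-53 + l}$ ($Z{\left(l \right)} = \frac{96 + l}{-53 + l} \left(193 + l\right) \sqrt{l} = \frac{\left(96 + l\right) \left(193 + l\right)}{-53 + l} \sqrt{l} = \frac{\sqrt{l} \left(96 + l\right) \left(193 + l\right)}{-53 + l}$)
$25684 - \frac{20558}{Z{\left(u{\left(9 \right)} \right)}} = 25684 - \frac{20558}{\sqrt{-13} \frac{1}{-53 - 13} \left(18528 + \left(-13\right)^{2} + 289 \left(-13\right)\right)} = 25684 - \frac{20558}{i \sqrt{13} \frac{1}{-66} \left(18528 + 169 - 3757\right)} = 25684 - \frac{20558}{i \sqrt{13} \left(- \frac{1}{66}\right) 14940} = 25684 - \frac{20558}{\left(- \frac{2490}{11}\right) i \sqrt{13}} = 25684 - 20558 \frac{11 i \sqrt{13}}{32370} = 25684 - \frac{113069 i \sqrt{13}}{16185}$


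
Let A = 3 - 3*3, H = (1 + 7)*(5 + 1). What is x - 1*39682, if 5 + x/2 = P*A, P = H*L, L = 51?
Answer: -69068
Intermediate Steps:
H = 48 (H = 8*6 = 48)
A = -6 (A = 3 - 9 = -6)
P = 2448 (P = 48*51 = 2448)
x = -29386 (x = -10 + 2*(2448*(-6)) = -10 + 2*(-14688) = -10 - 29376 = -29386)
x - 1*39682 = -29386 - 1*39682 = -29386 - 39682 = -69068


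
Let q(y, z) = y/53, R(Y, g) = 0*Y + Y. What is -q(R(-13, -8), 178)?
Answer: 13/53 ≈ 0.24528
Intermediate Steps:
R(Y, g) = Y (R(Y, g) = 0 + Y = Y)
q(y, z) = y/53 (q(y, z) = y*(1/53) = y/53)
-q(R(-13, -8), 178) = -(-13)/53 = -1*(-13/53) = 13/53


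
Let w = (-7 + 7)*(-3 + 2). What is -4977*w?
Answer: 0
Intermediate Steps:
w = 0 (w = 0*(-1) = 0)
-4977*w = -4977*0 = 0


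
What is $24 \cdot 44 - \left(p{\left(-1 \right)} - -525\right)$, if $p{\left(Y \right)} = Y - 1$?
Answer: $533$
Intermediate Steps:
$p{\left(Y \right)} = -1 + Y$
$24 \cdot 44 - \left(p{\left(-1 \right)} - -525\right) = 24 \cdot 44 - \left(\left(-1 - 1\right) - -525\right) = 1056 - \left(-2 + 525\right) = 1056 - 523 = 533$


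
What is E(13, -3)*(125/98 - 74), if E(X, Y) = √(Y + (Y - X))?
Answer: -7127*I*√19/98 ≈ -317.0*I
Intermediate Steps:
E(X, Y) = √(-X + 2*Y)
E(13, -3)*(125/98 - 74) = √(-1*13 + 2*(-3))*(125/98 - 74) = √(-13 - 6)*(125*(1/98) - 74) = √(-19)*(125/98 - 74) = (I*√19)*(-7127/98) = -7127*I*√19/98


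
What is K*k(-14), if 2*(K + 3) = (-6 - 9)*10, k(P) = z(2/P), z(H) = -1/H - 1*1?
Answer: -468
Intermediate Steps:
z(H) = -1 - 1/H (z(H) = -1/H - 1 = -1 - 1/H)
k(P) = P*(-1 - 2/P)/2 (k(P) = (-1 - 2/P)/((2/P)) = (P/2)*(-1 - 2/P) = P*(-1 - 2/P)/2)
K = -78 (K = -3 + ((-6 - 9)*10)/2 = -3 + (-15*10)/2 = -3 + (1/2)*(-150) = -3 - 75 = -78)
K*k(-14) = -78*(-1 - 1/2*(-14)) = -78*(-1 + 7) = -78*6 = -468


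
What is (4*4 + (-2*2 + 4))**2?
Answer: 256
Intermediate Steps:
(4*4 + (-2*2 + 4))**2 = (16 + (-4 + 4))**2 = (16 + 0)**2 = 16**2 = 256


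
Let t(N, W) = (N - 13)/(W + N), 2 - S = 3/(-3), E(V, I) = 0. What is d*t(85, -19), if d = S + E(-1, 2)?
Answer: 36/11 ≈ 3.2727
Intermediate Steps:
S = 3 (S = 2 - 3/(-3) = 2 - 3*(-1)/3 = 2 - 1*(-1) = 2 + 1 = 3)
d = 3 (d = 3 + 0 = 3)
t(N, W) = (-13 + N)/(N + W)
d*t(85, -19) = 3*((-13 + 85)/(85 - 19)) = 3*(72/66) = 3*((1/66)*72) = 3*(12/11) = 36/11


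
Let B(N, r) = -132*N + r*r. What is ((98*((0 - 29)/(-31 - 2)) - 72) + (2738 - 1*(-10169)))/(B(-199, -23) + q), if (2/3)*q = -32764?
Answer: -426397/737517 ≈ -0.57815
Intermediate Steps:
B(N, r) = r² - 132*N (B(N, r) = -132*N + r² = r² - 132*N)
q = -49146 (q = (3/2)*(-32764) = -49146)
((98*((0 - 29)/(-31 - 2)) - 72) + (2738 - 1*(-10169)))/(B(-199, -23) + q) = ((98*((0 - 29)/(-31 - 2)) - 72) + (2738 - 1*(-10169)))/(((-23)² - 132*(-199)) - 49146) = ((98*(-29/(-33)) - 72) + (2738 + 10169))/((529 + 26268) - 49146) = ((98*(-29*(-1/33)) - 72) + 12907)/(26797 - 49146) = ((98*(29/33) - 72) + 12907)/(-22349) = ((2842/33 - 72) + 12907)*(-1/22349) = (466/33 + 12907)*(-1/22349) = (426397/33)*(-1/22349) = -426397/737517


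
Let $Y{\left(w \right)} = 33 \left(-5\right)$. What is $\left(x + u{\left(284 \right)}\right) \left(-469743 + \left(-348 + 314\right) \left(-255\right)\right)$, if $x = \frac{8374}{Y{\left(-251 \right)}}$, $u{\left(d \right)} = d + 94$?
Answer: $- \frac{8298699236}{55} \approx -1.5089 \cdot 10^{8}$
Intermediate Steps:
$Y{\left(w \right)} = -165$
$u{\left(d \right)} = 94 + d$
$x = - \frac{8374}{165}$ ($x = \frac{8374}{-165} = 8374 \left(- \frac{1}{165}\right) = - \frac{8374}{165} \approx -50.752$)
$\left(x + u{\left(284 \right)}\right) \left(-469743 + \left(-348 + 314\right) \left(-255\right)\right) = \left(- \frac{8374}{165} + \left(94 + 284\right)\right) \left(-469743 + \left(-348 + 314\right) \left(-255\right)\right) = \left(- \frac{8374}{165} + 378\right) \left(-469743 - -8670\right) = \frac{53996 \left(-469743 + 8670\right)}{165} = \frac{53996}{165} \left(-461073\right) = - \frac{8298699236}{55}$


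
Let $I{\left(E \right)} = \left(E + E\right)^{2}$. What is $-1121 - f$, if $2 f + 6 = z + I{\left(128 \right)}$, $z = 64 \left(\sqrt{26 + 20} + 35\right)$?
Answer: $-35006 - 32 \sqrt{46} \approx -35223.0$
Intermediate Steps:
$I{\left(E \right)} = 4 E^{2}$ ($I{\left(E \right)} = \left(2 E\right)^{2} = 4 E^{2}$)
$z = 2240 + 64 \sqrt{46}$ ($z = 64 \left(\sqrt{46} + 35\right) = 64 \left(35 + \sqrt{46}\right) = 2240 + 64 \sqrt{46} \approx 2674.1$)
$f = 33885 + 32 \sqrt{46}$ ($f = -3 + \frac{\left(2240 + 64 \sqrt{46}\right) + 4 \cdot 128^{2}}{2} = -3 + \frac{\left(2240 + 64 \sqrt{46}\right) + 4 \cdot 16384}{2} = -3 + \frac{\left(2240 + 64 \sqrt{46}\right) + 65536}{2} = -3 + \frac{67776 + 64 \sqrt{46}}{2} = -3 + \left(33888 + 32 \sqrt{46}\right) = 33885 + 32 \sqrt{46} \approx 34102.0$)
$-1121 - f = -1121 - \left(33885 + 32 \sqrt{46}\right) = -35006 - 32 \sqrt{46}$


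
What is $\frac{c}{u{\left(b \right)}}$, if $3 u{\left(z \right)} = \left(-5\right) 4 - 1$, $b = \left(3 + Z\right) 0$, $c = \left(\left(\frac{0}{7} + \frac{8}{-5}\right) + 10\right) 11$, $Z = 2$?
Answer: $- \frac{66}{5} \approx -13.2$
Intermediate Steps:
$c = \frac{462}{5}$ ($c = \left(\left(0 \cdot \frac{1}{7} + 8 \left(- \frac{1}{5}\right)\right) + 10\right) 11 = \left(\left(0 - \frac{8}{5}\right) + 10\right) 11 = \left(- \frac{8}{5} + 10\right) 11 = \frac{42}{5} \cdot 11 = \frac{462}{5} \approx 92.4$)
$b = 0$ ($b = \left(3 + 2\right) 0 = 5 \cdot 0 = 0$)
$u{\left(z \right)} = -7$ ($u{\left(z \right)} = \frac{\left(-5\right) 4 - 1}{3} = \frac{-20 - 1}{3} = \frac{1}{3} \left(-21\right) = -7$)
$\frac{c}{u{\left(b \right)}} = \frac{462}{5 \left(-7\right)} = \frac{462}{5} \left(- \frac{1}{7}\right) = - \frac{66}{5}$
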